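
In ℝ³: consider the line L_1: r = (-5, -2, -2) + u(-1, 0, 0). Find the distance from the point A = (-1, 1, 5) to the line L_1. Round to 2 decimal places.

Taking (-5, -2, -2) on L_1 with direction v = (-1, 0, 0): w = A − (-5, -2, -2) = (4, 3, 7), and w × v = (0, -7, 3).
Distance = |w × v| / |v| = √58 / √1 ≈ 7.62.

7.62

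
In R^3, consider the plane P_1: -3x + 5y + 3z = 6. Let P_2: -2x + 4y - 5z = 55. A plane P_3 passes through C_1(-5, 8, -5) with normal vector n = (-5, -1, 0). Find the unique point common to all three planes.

(-4, 3, -7)

P_3: n·r = n·C_1 gives -5x - y = 17.
Solving the 3×3 linear system -3x + 5y + 3z = 6, -2x + 4y - 5z = 55, -5x - y = 17 (e.g. by elimination or Cramer's rule, determinant = 206) gives (-4, 3, -7).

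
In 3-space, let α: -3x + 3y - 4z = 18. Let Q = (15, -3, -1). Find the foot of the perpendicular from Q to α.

Foot = Q − λn with λ = (n·Q − d)/|n|² = (-50 − 18)/34 = -2.
Foot = (15, -3, -1) − (-2)·(-3, 3, -4) = (9, 3, -9).

(9, 3, -9)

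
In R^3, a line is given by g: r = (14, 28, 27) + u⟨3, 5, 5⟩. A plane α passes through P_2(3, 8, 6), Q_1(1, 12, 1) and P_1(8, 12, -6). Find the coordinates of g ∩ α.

P_2Q_1 = (-2, 4, -5), P_2P_1 = (5, 4, -12); a normal to α is P_2Q_1 × P_2P_1 = (-28, -49, -28).
Using P_2: α has equation -28x - 49y - 28z = -644.
Substitute r = (14, 28, 27) + t(3, 5, 5) into the plane: -2520 + (-469)t = -644, so t = -4.
Intersection: (14, 28, 27) + (-4)·(3, 5, 5) = (2, 8, 7).

(2, 8, 7)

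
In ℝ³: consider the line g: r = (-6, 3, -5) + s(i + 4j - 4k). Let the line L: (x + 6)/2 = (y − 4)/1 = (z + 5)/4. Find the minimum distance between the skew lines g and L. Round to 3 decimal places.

0.493

L has direction (2, 1, 4) through (-6, 4, -5).
Common perpendicular direction n = (1, 4, -4) × (2, 1, 4) = (20, -12, -7).
With w = (-6, 4, -5) − (-6, 3, -5) = (0, 1, 0), w · n = -12.
Distance = |w · n| / |n| = |-12| / √593 ≈ 0.493.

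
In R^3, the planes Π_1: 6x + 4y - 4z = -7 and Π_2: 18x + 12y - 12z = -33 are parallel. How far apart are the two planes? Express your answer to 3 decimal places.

0.485

Rescale Π_2 by 1/3: 6x + 4y - 4z = -11. Then distance = |-7 − (-11)| / √68 ≈ 0.485.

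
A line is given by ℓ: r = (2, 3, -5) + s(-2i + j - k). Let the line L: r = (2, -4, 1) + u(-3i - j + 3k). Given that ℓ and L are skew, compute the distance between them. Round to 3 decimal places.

3.146

Common perpendicular direction n = (-2, 1, -1) × (-3, -1, 3) = (2, 9, 5).
With w = (2, -4, 1) − (2, 3, -5) = (0, -7, 6), w · n = -33.
Distance = |w · n| / |n| = |-33| / √110 ≈ 3.146.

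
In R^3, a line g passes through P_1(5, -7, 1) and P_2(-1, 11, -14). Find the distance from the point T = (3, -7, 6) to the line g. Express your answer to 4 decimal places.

4.7133

A direction vector for g is P_2 − P_1 = (-6, 18, -15).
Taking (5, -7, 1) on g with direction v = (-6, 18, -15): w = T − (5, -7, 1) = (-2, 0, 5), and w × v = (-90, -60, -36).
Distance = |w × v| / |v| = √12996 / √585 ≈ 4.7133.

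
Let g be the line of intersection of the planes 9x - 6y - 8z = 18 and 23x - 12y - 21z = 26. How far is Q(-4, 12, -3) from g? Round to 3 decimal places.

18.304

Direction of g: (9, -6, -8) × (23, -12, -21) = (30, 5, 30).
A point on g: solving the two plane equations with x = 10 gives (10, -4, 12).
Taking (10, -4, 12) on g with direction v = (30, 5, 30): w = Q − (10, -4, 12) = (-14, 16, -15), and w × v = (555, -30, -550).
Distance = |w × v| / |v| = √611425 / √1825 ≈ 18.304.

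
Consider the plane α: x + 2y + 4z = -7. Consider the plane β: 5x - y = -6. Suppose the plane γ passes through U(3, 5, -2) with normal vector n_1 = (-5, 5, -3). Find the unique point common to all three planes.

γ: n_1·r = n_1·U gives -5x + 5y - 3z = 16.
Solving the 3×3 linear system x + 2y + 4z = -7, 5x - y = -6, -5x + 5y - 3z = 16 (e.g. by elimination or Cramer's rule, determinant = 113) gives (-1, 1, -2).

(-1, 1, -2)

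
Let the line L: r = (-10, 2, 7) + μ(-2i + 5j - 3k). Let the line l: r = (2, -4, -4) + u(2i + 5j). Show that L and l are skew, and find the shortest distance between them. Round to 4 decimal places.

Common perpendicular direction n = (-2, 5, -3) × (2, 5, 0) = (15, -6, -20).
With w = (2, -4, -4) − (-10, 2, 7) = (12, -6, -11), w · n = 436.
Since n ≠ 0 the lines are not parallel, and w · n = 436 ≠ 0 so they do not intersect; hence they are skew.
Distance = |w · n| / |n| = |436| / √661 ≈ 16.9584.

16.9584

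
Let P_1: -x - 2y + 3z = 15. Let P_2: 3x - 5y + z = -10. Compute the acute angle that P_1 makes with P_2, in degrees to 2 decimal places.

63.14

cos θ = |n₁·n₂| / (|n₁||n₂|) = |10| / (√14 · √35).
θ = arccos(0.45175) ≈ 63.14°.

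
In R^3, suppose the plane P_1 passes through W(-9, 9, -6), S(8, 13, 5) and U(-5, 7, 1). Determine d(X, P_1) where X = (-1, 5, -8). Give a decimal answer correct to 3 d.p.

WS = (17, 4, 11), WU = (4, -2, 7); a normal to P_1 is WS × WU = (50, -75, -50).
Using W: P_1 has equation 50x - 75y - 50z = -825.
n·X − d = (50)·(-1) + (-75)·(5) + (-50)·(-8) − (-825) = 800; |n| = √10625.
Distance = |800| / √10625 = 800/√10625 ≈ 7.761.

7.761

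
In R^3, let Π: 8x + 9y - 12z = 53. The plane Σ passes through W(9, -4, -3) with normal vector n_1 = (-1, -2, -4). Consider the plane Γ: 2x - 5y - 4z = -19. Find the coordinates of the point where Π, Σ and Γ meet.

Σ: n_1·r = n_1·W gives -x - 2y - 4z = 11.
Solving the 3×3 linear system 8x + 9y - 12z = 53, -x - 2y - 4z = 11, 2x - 5y - 4z = -19 (e.g. by elimination or Cramer's rule, determinant = -312) gives (-5, 5, -4).

(-5, 5, -4)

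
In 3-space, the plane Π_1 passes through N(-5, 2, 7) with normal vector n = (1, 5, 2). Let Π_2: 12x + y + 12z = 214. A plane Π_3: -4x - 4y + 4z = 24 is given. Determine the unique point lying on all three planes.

Π_1: n·r = n·N gives x + 5y + 2z = 19.
Solving the 3×3 linear system x + 5y + 2z = 19, 12x + y + 12z = 214, -4x - 4y + 4z = 24 (e.g. by elimination or Cramer's rule, determinant = -516) gives (7, -2, 11).

(7, -2, 11)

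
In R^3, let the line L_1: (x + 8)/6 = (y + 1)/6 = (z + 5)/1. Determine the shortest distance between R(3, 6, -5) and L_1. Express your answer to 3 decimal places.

3.197

L_1 has direction (6, 6, 1) through (-8, -1, -5).
Taking (-8, -1, -5) on L_1 with direction v = (6, 6, 1): w = R − (-8, -1, -5) = (11, 7, 0), and w × v = (7, -11, 24).
Distance = |w × v| / |v| = √746 / √73 ≈ 3.197.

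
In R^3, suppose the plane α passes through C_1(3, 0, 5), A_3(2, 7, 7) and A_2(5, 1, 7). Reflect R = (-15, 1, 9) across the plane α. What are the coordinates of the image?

(1, 9, -11)

C_1A_3 = (-1, 7, 2), C_1A_2 = (2, 1, 2); a normal to α is C_1A_3 × C_1A_2 = (12, 6, -15).
Using C_1: α has equation 12x + 6y - 15z = -39.
λ = (n·R − d)/|n|² = (-309 − (-39))/405 = -2/3.
Reflection = R − 2λn = (-15, 1, 9) − (-4/3)·(12, 6, -15) = (1, 9, -11).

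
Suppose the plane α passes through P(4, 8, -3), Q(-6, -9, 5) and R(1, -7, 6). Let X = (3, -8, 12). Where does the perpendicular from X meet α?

(4, -10, 9)

PQ = (-10, -17, 8), PR = (-3, -15, 9); a normal to α is PQ × PR = (-33, 66, 99).
Using P: α has equation -33x + 66y + 99z = 99.
Foot = X − λn with λ = (n·X − d)/|n|² = (561 − 99)/15246 = 1/33.
Foot = (3, -8, 12) − (1/33)·(-33, 66, 99) = (4, -10, 9).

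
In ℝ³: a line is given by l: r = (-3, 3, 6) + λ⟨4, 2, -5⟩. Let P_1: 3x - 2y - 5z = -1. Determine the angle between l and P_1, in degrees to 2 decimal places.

52.94

sin θ = |n·v| / (|n||v|) = |33| / (√38 · √45) = 0.79802.
θ ≈ 52.94°.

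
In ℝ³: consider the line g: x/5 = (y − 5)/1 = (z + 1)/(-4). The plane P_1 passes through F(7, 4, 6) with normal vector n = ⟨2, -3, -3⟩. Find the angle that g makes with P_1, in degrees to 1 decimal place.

g has direction (5, 1, -4) through (0, 5, -1).
P_1: n·r = n·F gives 2x - 3y - 3z = -16.
sin θ = |n·v| / (|n||v|) = |19| / (√22 · √42) = 0.62505.
θ ≈ 38.7°.

38.7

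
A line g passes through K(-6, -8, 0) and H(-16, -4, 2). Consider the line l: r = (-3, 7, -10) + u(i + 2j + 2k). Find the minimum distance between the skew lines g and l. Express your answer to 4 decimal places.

A direction vector for g is H − K = (-10, 4, 2).
Common perpendicular direction n = (-10, 4, 2) × (1, 2, 2) = (4, 22, -24).
With w = (-3, 7, -10) − (-6, -8, 0) = (3, 15, -10), w · n = 582.
Distance = |w · n| / |n| = |582| / √1076 ≈ 17.7426.

17.7426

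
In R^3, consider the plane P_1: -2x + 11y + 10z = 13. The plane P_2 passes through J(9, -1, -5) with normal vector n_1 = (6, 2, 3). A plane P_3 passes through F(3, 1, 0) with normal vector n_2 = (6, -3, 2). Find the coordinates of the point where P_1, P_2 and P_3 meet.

P_2: n_1·r = n_1·J gives 6x + 2y + 3z = 37.
P_3: n_2·r = n_2·F gives 6x - 3y + 2z = 15.
Solving the 3×3 linear system -2x + 11y + 10z = 13, 6x + 2y + 3z = 37, 6x - 3y + 2z = 15 (e.g. by elimination or Cramer's rule, determinant = -260) gives (6, 5, -3).

(6, 5, -3)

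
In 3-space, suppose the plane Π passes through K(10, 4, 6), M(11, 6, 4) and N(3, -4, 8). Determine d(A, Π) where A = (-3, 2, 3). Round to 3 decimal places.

6.333

KM = (1, 2, -2), KN = (-7, -8, 2); a normal to Π is KM × KN = (-12, 12, 6).
Using K: Π has equation -12x + 12y + 6z = -36.
n·A − d = (-12)·(-3) + (12)·(2) + (6)·(3) − (-36) = 114; |n| = √324.
Distance = |114| / √324 = 114/√324 ≈ 6.333.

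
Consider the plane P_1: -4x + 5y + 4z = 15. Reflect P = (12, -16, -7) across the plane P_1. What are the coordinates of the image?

λ = (n·P − d)/|n|² = (-156 − 15)/57 = -3.
Reflection = P − 2λn = (12, -16, -7) − (-6)·(-4, 5, 4) = (-12, 14, 17).

(-12, 14, 17)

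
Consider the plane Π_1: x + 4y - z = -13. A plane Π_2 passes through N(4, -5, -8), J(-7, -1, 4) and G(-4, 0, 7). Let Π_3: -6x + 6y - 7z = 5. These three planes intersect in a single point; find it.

(-4, -2, 1)

NJ = (-11, 4, 12), NG = (-8, 5, 15); a normal to Π_2 is NJ × NG = (0, 69, -23).
Using N: Π_2 has equation 69y - 23z = -161.
Solving the 3×3 linear system x + 4y - z = -13, 69y - 23z = -161, -6x + 6y - 7z = 5 (e.g. by elimination or Cramer's rule, determinant = -207) gives (-4, -2, 1).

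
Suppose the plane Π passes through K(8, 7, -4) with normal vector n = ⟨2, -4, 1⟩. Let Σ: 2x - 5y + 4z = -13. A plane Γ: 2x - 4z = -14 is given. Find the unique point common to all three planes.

Π: n·r = n·K gives 2x - 4y + z = -16.
Solving the 3×3 linear system 2x - 4y + z = -16, 2x - 5y + 4z = -13, 2x - 4z = -14 (e.g. by elimination or Cramer's rule, determinant = -14) gives (-3, 3, 2).

(-3, 3, 2)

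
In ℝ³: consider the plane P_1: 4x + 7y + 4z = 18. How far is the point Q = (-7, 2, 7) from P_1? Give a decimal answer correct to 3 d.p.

n·Q − d = (4)·(-7) + (7)·(2) + (4)·(7) − 18 = -4; |n| = √81.
Distance = |-4| / √81 = 4/√81 ≈ 0.444.

0.444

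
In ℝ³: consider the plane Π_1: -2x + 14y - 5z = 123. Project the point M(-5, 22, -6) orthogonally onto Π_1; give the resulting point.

(-3, 8, -1)

Foot = M − λn with λ = (n·M − d)/|n|² = (348 − 123)/225 = 1.
Foot = (-5, 22, -6) − 1·(-2, 14, -5) = (-3, 8, -1).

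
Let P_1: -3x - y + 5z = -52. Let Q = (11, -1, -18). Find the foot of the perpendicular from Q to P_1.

Foot = Q − λn with λ = (n·Q − d)/|n|² = (-122 − (-52))/35 = -2.
Foot = (11, -1, -18) − (-2)·(-3, -1, 5) = (5, -3, -8).

(5, -3, -8)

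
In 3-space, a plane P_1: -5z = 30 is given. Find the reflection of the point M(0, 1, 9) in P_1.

(0, 1, -21)

λ = (n·M − d)/|n|² = (-45 − 30)/25 = -3.
Reflection = M − 2λn = (0, 1, 9) − (-6)·(0, 0, -5) = (0, 1, -21).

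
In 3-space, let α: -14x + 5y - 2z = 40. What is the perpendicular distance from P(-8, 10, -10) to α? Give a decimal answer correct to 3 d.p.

9.467

n·P − d = (-14)·(-8) + (5)·(10) + (-2)·(-10) − 40 = 142; |n| = √225.
Distance = |142| / √225 = 142/√225 ≈ 9.467.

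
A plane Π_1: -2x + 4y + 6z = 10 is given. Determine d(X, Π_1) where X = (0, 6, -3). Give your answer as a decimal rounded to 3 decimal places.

n·X − d = (-2)·(0) + (4)·(6) + (6)·(-3) − 10 = -4; |n| = √56.
Distance = |-4| / √56 = 4/√56 ≈ 0.535.

0.535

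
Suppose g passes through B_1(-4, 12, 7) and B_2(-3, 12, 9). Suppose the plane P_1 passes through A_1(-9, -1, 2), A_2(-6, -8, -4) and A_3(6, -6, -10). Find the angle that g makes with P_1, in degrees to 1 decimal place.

62.4

A direction vector for g is B_2 − B_1 = (1, 0, 2).
A_1A_2 = (3, -7, -6), A_1A_3 = (15, -5, -12); a normal to P_1 is A_1A_2 × A_1A_3 = (54, -54, 90).
Using A_1: P_1 has equation 54x - 54y + 90z = -252.
sin θ = |n·v| / (|n||v|) = |234| / (√13932 · √5) = 0.88659.
θ ≈ 62.4°.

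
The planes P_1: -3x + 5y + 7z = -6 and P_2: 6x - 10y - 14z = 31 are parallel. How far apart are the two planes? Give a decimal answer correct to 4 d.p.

Rescale P_2 by 1/(-2): -3x + 5y + 7z = -31/2. Then distance = |-6 − (-31/2)| / √83 ≈ 1.0428.

1.0428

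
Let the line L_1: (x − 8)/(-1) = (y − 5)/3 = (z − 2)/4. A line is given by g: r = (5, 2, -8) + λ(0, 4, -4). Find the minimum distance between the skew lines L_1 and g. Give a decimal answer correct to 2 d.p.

4.76

L_1 has direction (-1, 3, 4) through (8, 5, 2).
Common perpendicular direction n = (-1, 3, 4) × (0, 4, -4) = (-28, -4, -4).
With w = (5, 2, -8) − (8, 5, 2) = (-3, -3, -10), w · n = 136.
Distance = |w · n| / |n| = |136| / √816 ≈ 4.76.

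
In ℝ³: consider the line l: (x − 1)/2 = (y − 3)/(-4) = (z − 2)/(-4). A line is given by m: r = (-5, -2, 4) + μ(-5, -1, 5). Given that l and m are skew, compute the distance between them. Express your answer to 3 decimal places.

l has direction (2, -4, -4) through (1, 3, 2).
Common perpendicular direction n = (2, -4, -4) × (-5, -1, 5) = (-24, 10, -22).
With w = (-5, -2, 4) − (1, 3, 2) = (-6, -5, 2), w · n = 50.
Distance = |w · n| / |n| = |50| / √1160 ≈ 1.468.

1.468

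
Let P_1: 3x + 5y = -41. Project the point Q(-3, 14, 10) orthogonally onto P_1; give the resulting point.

Foot = Q − λn with λ = (n·Q − d)/|n|² = (61 − (-41))/34 = 3.
Foot = (-3, 14, 10) − 3·(3, 5, 0) = (-12, -1, 10).

(-12, -1, 10)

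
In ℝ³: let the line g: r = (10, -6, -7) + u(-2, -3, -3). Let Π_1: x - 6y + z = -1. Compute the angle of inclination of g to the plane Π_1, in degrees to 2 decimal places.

sin θ = |n·v| / (|n||v|) = |13| / (√38 · √22) = 0.44961.
θ ≈ 26.72°.

26.72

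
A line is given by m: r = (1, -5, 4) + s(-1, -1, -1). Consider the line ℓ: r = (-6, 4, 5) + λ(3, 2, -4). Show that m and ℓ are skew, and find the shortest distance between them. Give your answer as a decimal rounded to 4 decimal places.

11.2146

Common perpendicular direction n = (-1, -1, -1) × (3, 2, -4) = (6, -7, 1).
With w = (-6, 4, 5) − (1, -5, 4) = (-7, 9, 1), w · n = -104.
Since n ≠ 0 the lines are not parallel, and w · n = -104 ≠ 0 so they do not intersect; hence they are skew.
Distance = |w · n| / |n| = |-104| / √86 ≈ 11.2146.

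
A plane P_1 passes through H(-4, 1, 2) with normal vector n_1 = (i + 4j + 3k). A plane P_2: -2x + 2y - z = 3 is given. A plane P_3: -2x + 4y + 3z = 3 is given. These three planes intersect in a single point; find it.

P_1: n_1·r = n_1·H gives x + 4y + 3z = 6.
Solving the 3×3 linear system x + 4y + 3z = 6, -2x + 2y - z = 3, -2x + 4y + 3z = 3 (e.g. by elimination or Cramer's rule, determinant = 30) gives (1, 2, -1).

(1, 2, -1)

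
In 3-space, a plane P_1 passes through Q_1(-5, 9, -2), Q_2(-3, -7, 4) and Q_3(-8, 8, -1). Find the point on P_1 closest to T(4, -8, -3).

Q_1Q_2 = (2, -16, 6), Q_1Q_3 = (-3, -1, 1); a normal to P_1 is Q_1Q_2 × Q_1Q_3 = (-10, -20, -50).
Using Q_1: P_1 has equation -10x - 20y - 50z = -30.
Foot = T − λn with λ = (n·T − d)/|n|² = (270 − (-30))/3000 = 1/10.
Foot = (4, -8, -3) − (1/10)·(-10, -20, -50) = (5, -6, 2).

(5, -6, 2)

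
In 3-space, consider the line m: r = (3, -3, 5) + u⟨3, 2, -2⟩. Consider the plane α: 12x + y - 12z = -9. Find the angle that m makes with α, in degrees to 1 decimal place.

sin θ = |n·v| / (|n||v|) = |62| / (√289 · √17) = 0.88454.
θ ≈ 62.2°.

62.2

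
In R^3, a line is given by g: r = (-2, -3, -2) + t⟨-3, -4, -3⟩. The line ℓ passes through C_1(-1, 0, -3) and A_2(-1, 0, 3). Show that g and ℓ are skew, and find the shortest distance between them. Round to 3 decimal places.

1.000

A direction vector for ℓ is A_2 − C_1 = (0, 0, 6).
Common perpendicular direction n = (-3, -4, -3) × (0, 0, 6) = (-24, 18, 0).
With w = (-1, 0, -3) − (-2, -3, -2) = (1, 3, -1), w · n = 30.
Since n ≠ 0 the lines are not parallel, and w · n = 30 ≠ 0 so they do not intersect; hence they are skew.
Distance = |w · n| / |n| = |30| / √900 ≈ 1.000.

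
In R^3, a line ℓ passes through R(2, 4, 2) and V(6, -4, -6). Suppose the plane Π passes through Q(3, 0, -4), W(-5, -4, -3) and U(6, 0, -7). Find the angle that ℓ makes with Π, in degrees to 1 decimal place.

21.7

A direction vector for ℓ is V − R = (4, -8, -8).
QW = (-8, -4, 1), QU = (3, 0, -3); a normal to Π is QW × QU = (12, -21, 12).
Using Q: Π has equation 12x - 21y + 12z = -12.
sin θ = |n·v| / (|n||v|) = |120| / (√729 · √144) = 0.37037.
θ ≈ 21.7°.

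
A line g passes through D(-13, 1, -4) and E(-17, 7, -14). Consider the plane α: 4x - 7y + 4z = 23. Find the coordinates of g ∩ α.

A direction vector for g is E − D = (-4, 6, -10).
Substitute r = (-13, 1, -4) + t(-4, 6, -10) into the plane: -75 + (-98)t = 23, so t = -1.
Intersection: (-13, 1, -4) + (-1)·(-4, 6, -10) = (-9, -5, 6).

(-9, -5, 6)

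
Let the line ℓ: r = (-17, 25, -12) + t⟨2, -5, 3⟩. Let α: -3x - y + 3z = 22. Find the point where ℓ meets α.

Substitute r = (-17, 25, -12) + t(2, -5, 3) into the plane: -10 + 8t = 22, so t = 4.
Intersection: (-17, 25, -12) + 4·(2, -5, 3) = (-9, 5, 0).

(-9, 5, 0)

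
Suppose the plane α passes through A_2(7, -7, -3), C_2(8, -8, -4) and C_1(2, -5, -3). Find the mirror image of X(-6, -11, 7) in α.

A_2C_2 = (1, -1, -1), A_2C_1 = (-5, 2, 0); a normal to α is A_2C_2 × A_2C_1 = (2, 5, -3).
Using A_2: α has equation 2x + 5y - 3z = -12.
λ = (n·X − d)/|n|² = (-88 − (-12))/38 = -2.
Reflection = X − 2λn = (-6, -11, 7) − (-4)·(2, 5, -3) = (2, 9, -5).

(2, 9, -5)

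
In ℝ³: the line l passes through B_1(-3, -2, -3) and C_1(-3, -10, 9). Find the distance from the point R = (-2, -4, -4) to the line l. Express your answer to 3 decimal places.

2.434

A direction vector for l is C_1 − B_1 = (0, -8, 12).
Taking (-3, -2, -3) on l with direction v = (0, -8, 12): w = R − (-3, -2, -3) = (1, -2, -1), and w × v = (-32, -12, -8).
Distance = |w × v| / |v| = √1232 / √208 ≈ 2.434.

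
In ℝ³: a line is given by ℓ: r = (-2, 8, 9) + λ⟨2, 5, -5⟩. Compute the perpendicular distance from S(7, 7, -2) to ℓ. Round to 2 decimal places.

Taking (-2, 8, 9) on ℓ with direction v = (2, 5, -5): w = S − (-2, 8, 9) = (9, -1, -11), and w × v = (60, 23, 47).
Distance = |w × v| / |v| = √6338 / √54 ≈ 10.83.

10.83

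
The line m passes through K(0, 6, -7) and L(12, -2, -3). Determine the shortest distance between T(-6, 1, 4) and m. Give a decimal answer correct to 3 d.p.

13.467

A direction vector for m is L − K = (12, -8, 4).
Taking (0, 6, -7) on m with direction v = (12, -8, 4): w = T − (0, 6, -7) = (-6, -5, 11), and w × v = (68, 156, 108).
Distance = |w × v| / |v| = √40624 / √224 ≈ 13.467.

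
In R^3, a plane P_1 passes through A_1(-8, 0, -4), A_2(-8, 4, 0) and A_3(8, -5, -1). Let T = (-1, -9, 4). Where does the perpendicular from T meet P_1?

(2, -3, -2)

A_1A_2 = (0, 4, 4), A_1A_3 = (16, -5, 3); a normal to P_1 is A_1A_2 × A_1A_3 = (32, 64, -64).
Using A_1: P_1 has equation 32x + 64y - 64z = 0.
Foot = T − λn with λ = (n·T − d)/|n|² = (-864 − 0)/9216 = -3/32.
Foot = (-1, -9, 4) − (-3/32)·(32, 64, -64) = (2, -3, -2).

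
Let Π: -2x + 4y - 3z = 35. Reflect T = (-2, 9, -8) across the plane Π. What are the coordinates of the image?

λ = (n·T − d)/|n|² = (64 − 35)/29 = 1.
Reflection = T − 2λn = (-2, 9, -8) − 2·(-2, 4, -3) = (2, 1, -2).

(2, 1, -2)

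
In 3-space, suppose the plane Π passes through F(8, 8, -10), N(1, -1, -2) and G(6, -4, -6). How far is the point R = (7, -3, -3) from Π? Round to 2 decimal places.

3.00

FN = (-7, -9, 8), FG = (-2, -12, 4); a normal to Π is FN × FG = (60, 12, 66).
Using F: Π has equation 60x + 12y + 66z = -84.
n·R − d = (60)·(7) + (12)·(-3) + (66)·(-3) − (-84) = 270; |n| = √8100.
Distance = |270| / √8100 = 270/√8100 ≈ 3.00.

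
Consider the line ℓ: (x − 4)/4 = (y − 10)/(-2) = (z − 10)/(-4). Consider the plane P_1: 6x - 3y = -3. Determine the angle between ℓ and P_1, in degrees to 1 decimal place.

ℓ has direction (4, -2, -4) through (4, 10, 10).
sin θ = |n·v| / (|n||v|) = |30| / (√45 · √36) = 0.74536.
θ ≈ 48.2°.

48.2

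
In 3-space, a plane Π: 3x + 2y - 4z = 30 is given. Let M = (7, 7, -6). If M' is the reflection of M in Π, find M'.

λ = (n·M − d)/|n|² = (59 − 30)/29 = 1.
Reflection = M − 2λn = (7, 7, -6) − 2·(3, 2, -4) = (1, 3, 2).

(1, 3, 2)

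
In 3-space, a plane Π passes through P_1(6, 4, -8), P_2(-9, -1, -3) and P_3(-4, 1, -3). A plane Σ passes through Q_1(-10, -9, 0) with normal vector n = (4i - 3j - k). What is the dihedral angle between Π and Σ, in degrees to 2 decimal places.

P_1P_2 = (-15, -5, 5), P_1P_3 = (-10, -3, 5); a normal to Π is P_1P_2 × P_1P_3 = (-10, 25, -5).
Using P_1: Π has equation -10x + 25y - 5z = 80.
Σ: n·r = n·Q_1 gives 4x - 3y - z = -13.
cos θ = |n₁·n₂| / (|n₁||n₂|) = |-110| / (√750 · √26).
θ = arccos(0.78773) ≈ 38.03°.

38.03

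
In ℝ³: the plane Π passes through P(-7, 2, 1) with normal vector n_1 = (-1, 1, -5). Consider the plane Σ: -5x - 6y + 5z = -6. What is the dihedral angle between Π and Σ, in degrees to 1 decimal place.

Π: n_1·r = n_1·P gives -x + y - 5z = 4.
cos θ = |n₁·n₂| / (|n₁||n₂|) = |-26| / (√27 · √86).
θ = arccos(0.53956) ≈ 57.3°.

57.3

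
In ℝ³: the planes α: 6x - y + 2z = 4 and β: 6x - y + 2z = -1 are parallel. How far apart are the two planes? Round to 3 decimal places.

0.781

Same normal n = (6, -1, 2) with |n| = √41; distance = |4 − (-1)| / |n| = 5/√41 ≈ 0.781.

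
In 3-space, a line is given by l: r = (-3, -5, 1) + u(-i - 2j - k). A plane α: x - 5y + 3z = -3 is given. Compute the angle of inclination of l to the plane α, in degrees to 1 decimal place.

sin θ = |n·v| / (|n||v|) = |6| / (√35 · √6) = 0.41404.
θ ≈ 24.5°.

24.5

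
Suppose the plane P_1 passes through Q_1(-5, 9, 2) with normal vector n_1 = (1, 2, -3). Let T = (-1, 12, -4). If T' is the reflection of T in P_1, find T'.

(-5, 4, 8)

P_1: n_1·r = n_1·Q_1 gives x + 2y - 3z = 7.
λ = (n·T − d)/|n|² = (35 − 7)/14 = 2.
Reflection = T − 2λn = (-1, 12, -4) − 4·(1, 2, -3) = (-5, 4, 8).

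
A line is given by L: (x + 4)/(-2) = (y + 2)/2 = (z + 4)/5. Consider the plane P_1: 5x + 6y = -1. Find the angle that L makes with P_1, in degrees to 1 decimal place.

L has direction (-2, 2, 5) through (-4, -2, -4).
sin θ = |n·v| / (|n||v|) = |2| / (√61 · √33) = 0.04458.
θ ≈ 2.6°.

2.6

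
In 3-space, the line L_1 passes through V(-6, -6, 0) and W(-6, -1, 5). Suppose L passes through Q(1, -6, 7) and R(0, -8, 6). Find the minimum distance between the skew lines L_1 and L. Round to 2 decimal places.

8.08

A direction vector for L_1 is W − V = (0, 5, 5).
A direction vector for L is R − Q = (-1, -2, -1).
Common perpendicular direction n = (0, 5, 5) × (-1, -2, -1) = (5, -5, 5).
With w = (1, -6, 7) − (-6, -6, 0) = (7, 0, 7), w · n = 70.
Distance = |w · n| / |n| = |70| / √75 ≈ 8.08.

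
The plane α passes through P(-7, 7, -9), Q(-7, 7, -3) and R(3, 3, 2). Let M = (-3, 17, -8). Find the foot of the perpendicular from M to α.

PQ = (0, 0, 6), PR = (10, -4, 11); a normal to α is PQ × PR = (24, 60, 0).
Using P: α has equation 24x + 60y = 252.
Foot = M − λn with λ = (n·M − d)/|n|² = (948 − 252)/4176 = 1/6.
Foot = (-3, 17, -8) − (1/6)·(24, 60, 0) = (-7, 7, -8).

(-7, 7, -8)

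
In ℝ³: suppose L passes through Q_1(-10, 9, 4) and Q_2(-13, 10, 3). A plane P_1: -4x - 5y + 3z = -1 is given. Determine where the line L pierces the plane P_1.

(-4, 7, 6)

A direction vector for L is Q_2 − Q_1 = (-3, 1, -1).
Substitute r = (-10, 9, 4) + t(-3, 1, -1) into the plane: 7 + 4t = -1, so t = -2.
Intersection: (-10, 9, 4) + (-2)·(-3, 1, -1) = (-4, 7, 6).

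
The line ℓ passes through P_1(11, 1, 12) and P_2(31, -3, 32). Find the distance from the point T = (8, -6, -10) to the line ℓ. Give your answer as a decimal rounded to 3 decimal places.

A direction vector for ℓ is P_2 − P_1 = (20, -4, 20).
Taking (11, 1, 12) on ℓ with direction v = (20, -4, 20): w = T − (11, 1, 12) = (-3, -7, -22), and w × v = (-228, -380, 152).
Distance = |w × v| / |v| = √219488 / √816 ≈ 16.401.

16.401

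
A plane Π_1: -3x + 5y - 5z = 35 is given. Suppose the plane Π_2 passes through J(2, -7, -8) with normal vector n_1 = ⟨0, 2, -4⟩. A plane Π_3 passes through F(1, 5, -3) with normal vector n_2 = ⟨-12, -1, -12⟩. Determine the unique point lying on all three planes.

Π_2: n_1·r = n_1·J gives 2y - 4z = 18.
Π_3: n_2·r = n_2·F gives -12x - y - 12z = 19.
Solving the 3×3 linear system -3x + 5y - 5z = 35, 2y - 4z = 18, -12x - y - 12z = 19 (e.g. by elimination or Cramer's rule, determinant = 204) gives (0, 5, -2).

(0, 5, -2)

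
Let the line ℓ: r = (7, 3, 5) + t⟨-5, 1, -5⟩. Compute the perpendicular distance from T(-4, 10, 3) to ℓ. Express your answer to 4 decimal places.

8.5061

Taking (7, 3, 5) on ℓ with direction v = (-5, 1, -5): w = T − (7, 3, 5) = (-11, 7, -2), and w × v = (-33, -45, 24).
Distance = |w × v| / |v| = √3690 / √51 ≈ 8.5061.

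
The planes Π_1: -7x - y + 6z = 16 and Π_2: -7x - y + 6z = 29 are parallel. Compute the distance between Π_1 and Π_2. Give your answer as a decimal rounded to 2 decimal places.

Same normal n = (-7, -1, 6) with |n| = √86; distance = |16 − 29| / |n| = 13/√86 ≈ 1.40.

1.40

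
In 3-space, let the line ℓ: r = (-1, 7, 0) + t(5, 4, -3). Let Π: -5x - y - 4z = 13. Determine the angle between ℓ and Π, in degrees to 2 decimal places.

sin θ = |n·v| / (|n||v|) = |-17| / (√42 · √50) = 0.37097.
θ ≈ 21.78°.

21.78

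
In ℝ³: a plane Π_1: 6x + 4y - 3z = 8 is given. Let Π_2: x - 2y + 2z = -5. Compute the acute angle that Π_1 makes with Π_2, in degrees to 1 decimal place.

70.0

cos θ = |n₁·n₂| / (|n₁||n₂|) = |-8| / (√61 · √9).
θ = arccos(0.34143) ≈ 70.0°.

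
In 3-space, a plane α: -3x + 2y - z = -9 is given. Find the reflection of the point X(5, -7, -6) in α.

(-1, -3, -8)

λ = (n·X − d)/|n|² = (-23 − (-9))/14 = -1.
Reflection = X − 2λn = (5, -7, -6) − (-2)·(-3, 2, -1) = (-1, -3, -8).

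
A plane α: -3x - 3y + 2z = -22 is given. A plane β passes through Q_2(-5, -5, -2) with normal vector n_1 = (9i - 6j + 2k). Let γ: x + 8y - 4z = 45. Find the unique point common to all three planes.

(1, 3, -5)

β: n_1·r = n_1·Q_2 gives 9x - 6y + 2z = -19.
Solving the 3×3 linear system -3x - 3y + 2z = -22, 9x - 6y + 2z = -19, x + 8y - 4z = 45 (e.g. by elimination or Cramer's rule, determinant = 18) gives (1, 3, -5).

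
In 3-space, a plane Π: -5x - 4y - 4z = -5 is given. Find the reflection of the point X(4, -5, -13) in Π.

λ = (n·X − d)/|n|² = (52 − (-5))/57 = 1.
Reflection = X − 2λn = (4, -5, -13) − 2·(-5, -4, -4) = (14, 3, -5).

(14, 3, -5)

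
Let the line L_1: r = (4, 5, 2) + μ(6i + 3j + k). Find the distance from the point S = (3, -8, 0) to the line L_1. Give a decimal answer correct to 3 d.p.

Taking (4, 5, 2) on L_1 with direction v = (6, 3, 1): w = S − (4, 5, 2) = (-1, -13, -2), and w × v = (-7, -11, 75).
Distance = |w × v| / |v| = √5795 / √46 ≈ 11.224.

11.224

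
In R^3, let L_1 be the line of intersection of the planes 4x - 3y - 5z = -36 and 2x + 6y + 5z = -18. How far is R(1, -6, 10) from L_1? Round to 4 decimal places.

6.3246

Direction of L_1: (4, -3, -5) × (2, 6, 5) = (15, -30, 30).
A point on L_1: solving the two plane equations with x = -7 gives (-7, -4, 4).
Taking (-7, -4, 4) on L_1 with direction v = (15, -30, 30): w = R − (-7, -4, 4) = (8, -2, 6), and w × v = (120, -150, -210).
Distance = |w × v| / |v| = √81000 / √2025 ≈ 6.3246.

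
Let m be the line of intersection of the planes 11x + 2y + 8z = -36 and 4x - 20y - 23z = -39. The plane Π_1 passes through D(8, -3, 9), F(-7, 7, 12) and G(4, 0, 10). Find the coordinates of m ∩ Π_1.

Direction of m: (11, 2, 8) × (4, -20, -23) = (114, 285, -228).
A point on m: solving the two plane equations with x = 2 gives (2, 15, -11).
DF = (-15, 10, 3), DG = (-4, 3, 1); a normal to Π_1 is DF × DG = (1, 3, -5).
Using D: Π_1 has equation x + 3y - 5z = -46.
Substitute r = (2, 15, -11) + t(114, 285, -228) into the plane: 102 + 2109t = -46, so t = -4/57.
Intersection: (2, 15, -11) + (-4/57)·(114, 285, -228) = (-6, -5, 5).

(-6, -5, 5)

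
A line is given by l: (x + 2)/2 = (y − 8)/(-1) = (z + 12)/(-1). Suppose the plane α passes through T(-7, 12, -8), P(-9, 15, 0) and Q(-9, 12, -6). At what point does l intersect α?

l has direction (2, -1, -1) through (-2, 8, -12).
TP = (-2, 3, 8), TQ = (-2, 0, 2); a normal to α is TP × TQ = (6, -12, 6).
Using T: α has equation 6x - 12y + 6z = -234.
Substitute r = (-2, 8, -12) + t(2, -1, -1) into the plane: -180 + 18t = -234, so t = -3.
Intersection: (-2, 8, -12) + (-3)·(2, -1, -1) = (-8, 11, -9).

(-8, 11, -9)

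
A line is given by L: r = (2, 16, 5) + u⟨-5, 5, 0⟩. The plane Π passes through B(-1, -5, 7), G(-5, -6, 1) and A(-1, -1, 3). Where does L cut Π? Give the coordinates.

(7, 11, 5)

BG = (-4, -1, -6), BA = (0, 4, -4); a normal to Π is BG × BA = (28, -16, -16).
Using B: Π has equation 28x - 16y - 16z = -60.
Substitute r = (2, 16, 5) + t(-5, 5, 0) into the plane: -280 + (-220)t = -60, so t = -1.
Intersection: (2, 16, 5) + (-1)·(-5, 5, 0) = (7, 11, 5).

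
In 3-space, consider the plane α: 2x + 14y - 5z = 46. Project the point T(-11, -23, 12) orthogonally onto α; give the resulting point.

(-7, 5, 2)

Foot = T − λn with λ = (n·T − d)/|n|² = (-404 − 46)/225 = -2.
Foot = (-11, -23, 12) − (-2)·(2, 14, -5) = (-7, 5, 2).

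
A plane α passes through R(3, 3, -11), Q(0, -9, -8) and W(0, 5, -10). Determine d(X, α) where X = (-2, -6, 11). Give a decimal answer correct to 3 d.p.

RQ = (-3, -12, 3), RW = (-3, 2, 1); a normal to α is RQ × RW = (-18, -6, -42).
Using R: α has equation -18x - 6y - 42z = 390.
n·X − d = (-18)·(-2) + (-6)·(-6) + (-42)·(11) − 390 = -780; |n| = √2124.
Distance = |-780| / √2124 = 780/√2124 ≈ 16.925.

16.925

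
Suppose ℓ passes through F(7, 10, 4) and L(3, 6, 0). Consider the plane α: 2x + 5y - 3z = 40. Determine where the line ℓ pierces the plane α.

A direction vector for ℓ is L − F = (-4, -4, -4).
Substitute r = (7, 10, 4) + t(-4, -4, -4) into the plane: 52 + (-16)t = 40, so t = 3/4.
Intersection: (7, 10, 4) + (3/4)·(-4, -4, -4) = (4, 7, 1).

(4, 7, 1)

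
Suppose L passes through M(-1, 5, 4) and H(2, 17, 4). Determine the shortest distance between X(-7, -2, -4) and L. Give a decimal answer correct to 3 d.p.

A direction vector for L is H − M = (3, 12, 0).
Taking (-1, 5, 4) on L with direction v = (3, 12, 0): w = X − (-1, 5, 4) = (-6, -7, -8), and w × v = (96, -24, -51).
Distance = |w × v| / |v| = √12393 / √153 ≈ 9.000.

9.000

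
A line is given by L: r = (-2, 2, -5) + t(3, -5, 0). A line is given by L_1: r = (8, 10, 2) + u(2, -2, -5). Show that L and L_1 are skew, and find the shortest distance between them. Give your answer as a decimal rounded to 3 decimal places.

13.525

Common perpendicular direction n = (3, -5, 0) × (2, -2, -5) = (25, 15, 4).
With w = (8, 10, 2) − (-2, 2, -5) = (10, 8, 7), w · n = 398.
Since n ≠ 0 the lines are not parallel, and w · n = 398 ≠ 0 so they do not intersect; hence they are skew.
Distance = |w · n| / |n| = |398| / √866 ≈ 13.525.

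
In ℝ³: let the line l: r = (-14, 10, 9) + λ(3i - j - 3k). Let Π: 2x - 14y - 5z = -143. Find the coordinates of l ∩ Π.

Substitute r = (-14, 10, 9) + t(3, -1, -3) into the plane: -213 + 35t = -143, so t = 2.
Intersection: (-14, 10, 9) + 2·(3, -1, -3) = (-8, 8, 3).

(-8, 8, 3)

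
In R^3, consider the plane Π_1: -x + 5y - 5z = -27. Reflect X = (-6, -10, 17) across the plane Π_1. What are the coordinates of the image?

λ = (n·X − d)/|n|² = (-129 − (-27))/51 = -2.
Reflection = X − 2λn = (-6, -10, 17) − (-4)·(-1, 5, -5) = (-10, 10, -3).

(-10, 10, -3)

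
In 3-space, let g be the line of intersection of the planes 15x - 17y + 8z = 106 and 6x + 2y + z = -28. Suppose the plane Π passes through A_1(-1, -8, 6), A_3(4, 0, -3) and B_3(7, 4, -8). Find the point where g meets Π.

(-4, -6, 8)

Direction of g: (15, -17, 8) × (6, 2, 1) = (-33, 33, 132).
A point on g: solving the two plane equations with x = -7 gives (-7, -3, 20).
A_1A_3 = (5, 8, -9), A_1B_3 = (8, 12, -14); a normal to Π is A_1A_3 × A_1B_3 = (-4, -2, -4).
Using A_1: Π has equation -4x - 2y - 4z = -4.
Substitute r = (-7, -3, 20) + t(-33, 33, 132) into the plane: -46 + (-462)t = -4, so t = -1/11.
Intersection: (-7, -3, 20) + (-1/11)·(-33, 33, 132) = (-4, -6, 8).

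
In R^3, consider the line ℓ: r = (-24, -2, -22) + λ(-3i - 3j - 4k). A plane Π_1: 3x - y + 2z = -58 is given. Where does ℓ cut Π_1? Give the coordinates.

(-12, 10, -6)

Substitute r = (-24, -2, -22) + t(-3, -3, -4) into the plane: -114 + (-14)t = -58, so t = -4.
Intersection: (-24, -2, -22) + (-4)·(-3, -3, -4) = (-12, 10, -6).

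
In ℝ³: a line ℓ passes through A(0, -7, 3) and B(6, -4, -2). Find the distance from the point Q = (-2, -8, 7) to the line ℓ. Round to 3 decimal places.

1.871

A direction vector for ℓ is B − A = (6, 3, -5).
Taking (0, -7, 3) on ℓ with direction v = (6, 3, -5): w = Q − (0, -7, 3) = (-2, -1, 4), and w × v = (-7, 14, 0).
Distance = |w × v| / |v| = √245 / √70 ≈ 1.871.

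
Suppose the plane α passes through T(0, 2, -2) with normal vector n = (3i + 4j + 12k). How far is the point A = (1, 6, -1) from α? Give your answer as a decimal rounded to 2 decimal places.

α: n·r = n·T gives 3x + 4y + 12z = -16.
n·A − d = (3)·(1) + (4)·(6) + (12)·(-1) − (-16) = 31; |n| = √169.
Distance = |31| / √169 = 31/√169 ≈ 2.38.

2.38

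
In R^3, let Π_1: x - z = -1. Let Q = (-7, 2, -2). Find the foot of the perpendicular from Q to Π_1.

Foot = Q − λn with λ = (n·Q − d)/|n|² = (-5 − (-1))/2 = -2.
Foot = (-7, 2, -2) − (-2)·(1, 0, -1) = (-5, 2, -4).

(-5, 2, -4)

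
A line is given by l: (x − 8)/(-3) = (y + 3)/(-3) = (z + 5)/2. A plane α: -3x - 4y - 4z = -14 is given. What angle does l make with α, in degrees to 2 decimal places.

l has direction (-3, -3, 2) through (8, -3, -5).
sin θ = |n·v| / (|n||v|) = |13| / (√41 · √22) = 0.43285.
θ ≈ 25.65°.

25.65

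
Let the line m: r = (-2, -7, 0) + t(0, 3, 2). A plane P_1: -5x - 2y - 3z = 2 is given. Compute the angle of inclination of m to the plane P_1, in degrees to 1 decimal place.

32.7

sin θ = |n·v| / (|n||v|) = |-12| / (√38 · √13) = 0.53991.
θ ≈ 32.7°.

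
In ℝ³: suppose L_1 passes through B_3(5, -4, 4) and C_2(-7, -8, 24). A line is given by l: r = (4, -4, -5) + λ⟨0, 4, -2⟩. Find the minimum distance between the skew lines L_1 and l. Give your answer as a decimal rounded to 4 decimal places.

5.6125

A direction vector for L_1 is C_2 − B_3 = (-12, -4, 20).
Common perpendicular direction n = (-12, -4, 20) × (0, 4, -2) = (-72, -24, -48).
With w = (4, -4, -5) − (5, -4, 4) = (-1, 0, -9), w · n = 504.
Distance = |w · n| / |n| = |504| / √8064 ≈ 5.6125.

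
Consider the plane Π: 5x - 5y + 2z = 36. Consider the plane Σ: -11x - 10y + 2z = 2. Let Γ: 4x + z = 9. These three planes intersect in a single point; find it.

(4, -6, -7)

Solving the 3×3 linear system 5x - 5y + 2z = 36, -11x - 10y + 2z = 2, 4x + z = 9 (e.g. by elimination or Cramer's rule, determinant = -65) gives (4, -6, -7).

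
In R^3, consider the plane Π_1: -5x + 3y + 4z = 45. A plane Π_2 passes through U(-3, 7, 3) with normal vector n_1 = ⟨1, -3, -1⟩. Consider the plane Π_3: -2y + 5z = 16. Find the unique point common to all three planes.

(0, 7, 6)

Π_2: n_1·r = n_1·U gives x - 3y - z = -27.
Solving the 3×3 linear system -5x + 3y + 4z = 45, x - 3y - z = -27, -2y + 5z = 16 (e.g. by elimination or Cramer's rule, determinant = 62) gives (0, 7, 6).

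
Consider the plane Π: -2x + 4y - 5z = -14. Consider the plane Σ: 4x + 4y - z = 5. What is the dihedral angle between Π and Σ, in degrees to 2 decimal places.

cos θ = |n₁·n₂| / (|n₁||n₂|) = |13| / (√45 · √33).
θ = arccos(0.33735) ≈ 70.28°.

70.28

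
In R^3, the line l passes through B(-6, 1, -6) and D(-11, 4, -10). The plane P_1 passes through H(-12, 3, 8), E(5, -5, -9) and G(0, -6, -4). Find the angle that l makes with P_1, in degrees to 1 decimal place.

64.2

A direction vector for l is D − B = (-5, 3, -4).
HE = (17, -8, -17), HG = (12, -9, -12); a normal to P_1 is HE × HG = (-57, 0, -57).
Using H: P_1 has equation -57x - 57z = 228.
sin θ = |n·v| / (|n||v|) = |513| / (√6498 · √50) = 0.90000.
θ ≈ 64.2°.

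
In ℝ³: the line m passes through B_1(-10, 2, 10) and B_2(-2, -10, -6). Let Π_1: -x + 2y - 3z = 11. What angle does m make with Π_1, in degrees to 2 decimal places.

11.45

A direction vector for m is B_2 − B_1 = (8, -12, -16).
sin θ = |n·v| / (|n||v|) = |16| / (√14 · √464) = 0.19852.
θ ≈ 11.45°.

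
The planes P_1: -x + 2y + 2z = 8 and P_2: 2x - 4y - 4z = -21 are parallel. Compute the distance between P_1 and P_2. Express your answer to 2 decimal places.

0.83

Rescale P_2 by 1/(-2): -x + 2y + 2z = 21/2. Then distance = |8 − (21/2)| / √9 ≈ 0.83.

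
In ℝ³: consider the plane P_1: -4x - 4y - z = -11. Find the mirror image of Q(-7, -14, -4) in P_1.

(17, 10, 2)

λ = (n·Q − d)/|n|² = (88 − (-11))/33 = 3.
Reflection = Q − 2λn = (-7, -14, -4) − 6·(-4, -4, -1) = (17, 10, 2).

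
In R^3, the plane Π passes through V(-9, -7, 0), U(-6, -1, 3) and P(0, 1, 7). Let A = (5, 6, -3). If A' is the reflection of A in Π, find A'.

VU = (3, 6, 3), VP = (9, 8, 7); a normal to Π is VU × VP = (18, 6, -30).
Using V: Π has equation 18x + 6y - 30z = -204.
λ = (n·A − d)/|n|² = (216 − (-204))/1260 = 1/3.
Reflection = A − 2λn = (5, 6, -3) − (2/3)·(18, 6, -30) = (-7, 2, 17).

(-7, 2, 17)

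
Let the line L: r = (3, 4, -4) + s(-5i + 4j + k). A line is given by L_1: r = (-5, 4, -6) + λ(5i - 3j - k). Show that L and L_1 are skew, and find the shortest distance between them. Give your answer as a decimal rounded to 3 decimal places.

Common perpendicular direction n = (-5, 4, 1) × (5, -3, -1) = (-1, 0, -5).
With w = (-5, 4, -6) − (3, 4, -4) = (-8, 0, -2), w · n = 18.
Since n ≠ 0 the lines are not parallel, and w · n = 18 ≠ 0 so they do not intersect; hence they are skew.
Distance = |w · n| / |n| = |18| / √26 ≈ 3.530.

3.530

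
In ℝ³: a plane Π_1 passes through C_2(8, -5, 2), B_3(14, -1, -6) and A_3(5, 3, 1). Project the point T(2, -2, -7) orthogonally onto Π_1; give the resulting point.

C_2B_3 = (6, 4, -8), C_2A_3 = (-3, 8, -1); a normal to Π_1 is C_2B_3 × C_2A_3 = (60, 30, 60).
Using C_2: Π_1 has equation 60x + 30y + 60z = 450.
Foot = T − λn with λ = (n·T − d)/|n|² = (-360 − 450)/8100 = -1/10.
Foot = (2, -2, -7) − (-1/10)·(60, 30, 60) = (8, 1, -1).

(8, 1, -1)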